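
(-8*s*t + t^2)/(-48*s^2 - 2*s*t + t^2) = t/(6*s + t)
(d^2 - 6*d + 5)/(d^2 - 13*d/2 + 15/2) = 2*(d - 1)/(2*d - 3)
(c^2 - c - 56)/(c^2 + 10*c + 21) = (c - 8)/(c + 3)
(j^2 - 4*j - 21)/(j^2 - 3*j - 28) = (j + 3)/(j + 4)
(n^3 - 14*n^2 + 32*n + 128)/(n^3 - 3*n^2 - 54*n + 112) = (n^2 - 6*n - 16)/(n^2 + 5*n - 14)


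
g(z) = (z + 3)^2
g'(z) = 2*z + 6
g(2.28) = 27.88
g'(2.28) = 10.56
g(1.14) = 17.14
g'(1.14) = 8.28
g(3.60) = 43.56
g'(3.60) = 13.20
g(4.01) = 49.14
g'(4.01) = 14.02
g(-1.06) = 3.76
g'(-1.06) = 3.88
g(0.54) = 12.53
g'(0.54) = 7.08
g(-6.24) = 10.50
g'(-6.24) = -6.48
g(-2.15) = 0.72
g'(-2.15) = 1.70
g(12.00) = 225.00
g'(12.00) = 30.00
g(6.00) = 81.00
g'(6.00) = 18.00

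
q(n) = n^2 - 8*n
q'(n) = 2*n - 8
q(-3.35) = 38.02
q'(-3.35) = -14.70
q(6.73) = -8.55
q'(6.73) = 5.46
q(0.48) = -3.61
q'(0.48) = -7.04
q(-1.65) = 15.92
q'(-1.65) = -11.30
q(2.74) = -14.41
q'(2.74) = -2.52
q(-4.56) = 57.27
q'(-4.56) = -17.12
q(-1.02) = 9.20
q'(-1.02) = -10.04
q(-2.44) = 25.47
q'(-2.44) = -12.88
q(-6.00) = 84.00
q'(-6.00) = -20.00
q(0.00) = 0.00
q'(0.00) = -8.00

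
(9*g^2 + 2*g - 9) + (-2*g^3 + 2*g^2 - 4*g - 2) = -2*g^3 + 11*g^2 - 2*g - 11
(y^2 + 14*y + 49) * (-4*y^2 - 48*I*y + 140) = -4*y^4 - 56*y^3 - 48*I*y^3 - 56*y^2 - 672*I*y^2 + 1960*y - 2352*I*y + 6860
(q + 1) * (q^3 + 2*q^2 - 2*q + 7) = q^4 + 3*q^3 + 5*q + 7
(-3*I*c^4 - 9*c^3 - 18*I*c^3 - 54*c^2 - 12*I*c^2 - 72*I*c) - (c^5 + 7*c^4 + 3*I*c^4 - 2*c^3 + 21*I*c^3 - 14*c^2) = -c^5 - 7*c^4 - 6*I*c^4 - 7*c^3 - 39*I*c^3 - 40*c^2 - 12*I*c^2 - 72*I*c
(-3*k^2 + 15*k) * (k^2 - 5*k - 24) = -3*k^4 + 30*k^3 - 3*k^2 - 360*k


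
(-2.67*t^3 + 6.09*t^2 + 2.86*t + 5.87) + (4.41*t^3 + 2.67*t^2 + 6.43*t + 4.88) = 1.74*t^3 + 8.76*t^2 + 9.29*t + 10.75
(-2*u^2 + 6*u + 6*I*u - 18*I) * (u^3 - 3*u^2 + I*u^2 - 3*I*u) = -2*u^5 + 12*u^4 + 4*I*u^4 - 24*u^3 - 24*I*u^3 + 36*u^2 + 36*I*u^2 - 54*u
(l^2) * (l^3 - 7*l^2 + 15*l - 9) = l^5 - 7*l^4 + 15*l^3 - 9*l^2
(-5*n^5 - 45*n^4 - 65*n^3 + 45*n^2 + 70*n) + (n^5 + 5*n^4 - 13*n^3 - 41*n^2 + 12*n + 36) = -4*n^5 - 40*n^4 - 78*n^3 + 4*n^2 + 82*n + 36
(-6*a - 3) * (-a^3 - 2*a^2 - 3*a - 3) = 6*a^4 + 15*a^3 + 24*a^2 + 27*a + 9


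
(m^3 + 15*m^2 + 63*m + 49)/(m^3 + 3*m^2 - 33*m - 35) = (m + 7)/(m - 5)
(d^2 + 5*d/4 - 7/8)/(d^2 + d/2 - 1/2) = (d + 7/4)/(d + 1)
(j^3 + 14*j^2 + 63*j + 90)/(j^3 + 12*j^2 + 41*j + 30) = (j + 3)/(j + 1)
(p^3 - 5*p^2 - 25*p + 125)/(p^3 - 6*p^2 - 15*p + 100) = (p + 5)/(p + 4)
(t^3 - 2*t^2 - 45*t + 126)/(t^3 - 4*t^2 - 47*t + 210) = (t - 3)/(t - 5)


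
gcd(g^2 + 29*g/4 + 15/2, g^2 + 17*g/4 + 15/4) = g + 5/4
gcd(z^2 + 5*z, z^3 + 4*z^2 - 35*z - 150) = z + 5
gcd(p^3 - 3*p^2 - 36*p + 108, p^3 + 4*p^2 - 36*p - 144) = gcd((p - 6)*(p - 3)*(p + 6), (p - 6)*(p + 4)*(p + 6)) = p^2 - 36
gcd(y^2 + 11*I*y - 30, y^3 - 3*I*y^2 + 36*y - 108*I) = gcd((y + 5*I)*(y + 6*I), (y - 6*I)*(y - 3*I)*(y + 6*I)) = y + 6*I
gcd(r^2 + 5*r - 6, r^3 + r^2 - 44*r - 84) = r + 6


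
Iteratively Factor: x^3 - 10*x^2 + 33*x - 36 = (x - 4)*(x^2 - 6*x + 9) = (x - 4)*(x - 3)*(x - 3)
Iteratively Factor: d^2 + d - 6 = (d - 2)*(d + 3)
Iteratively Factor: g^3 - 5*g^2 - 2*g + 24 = (g - 3)*(g^2 - 2*g - 8) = (g - 4)*(g - 3)*(g + 2)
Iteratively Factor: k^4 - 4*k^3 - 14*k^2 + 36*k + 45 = (k - 5)*(k^3 + k^2 - 9*k - 9) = (k - 5)*(k + 1)*(k^2 - 9) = (k - 5)*(k - 3)*(k + 1)*(k + 3)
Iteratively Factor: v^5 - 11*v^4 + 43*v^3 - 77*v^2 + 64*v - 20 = (v - 2)*(v^4 - 9*v^3 + 25*v^2 - 27*v + 10) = (v - 2)*(v - 1)*(v^3 - 8*v^2 + 17*v - 10) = (v - 2)^2*(v - 1)*(v^2 - 6*v + 5) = (v - 5)*(v - 2)^2*(v - 1)*(v - 1)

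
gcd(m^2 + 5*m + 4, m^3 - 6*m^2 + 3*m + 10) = m + 1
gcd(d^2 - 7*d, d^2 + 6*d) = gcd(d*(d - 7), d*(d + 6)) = d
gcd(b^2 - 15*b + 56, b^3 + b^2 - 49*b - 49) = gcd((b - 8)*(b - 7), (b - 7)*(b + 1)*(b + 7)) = b - 7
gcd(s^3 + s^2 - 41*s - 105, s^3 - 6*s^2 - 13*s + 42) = s^2 - 4*s - 21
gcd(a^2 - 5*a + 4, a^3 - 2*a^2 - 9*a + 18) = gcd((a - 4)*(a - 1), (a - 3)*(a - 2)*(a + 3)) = 1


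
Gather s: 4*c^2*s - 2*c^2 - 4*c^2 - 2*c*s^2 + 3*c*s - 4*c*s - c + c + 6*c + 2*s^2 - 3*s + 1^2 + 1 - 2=-6*c^2 + 6*c + s^2*(2 - 2*c) + s*(4*c^2 - c - 3)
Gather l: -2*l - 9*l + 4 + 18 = 22 - 11*l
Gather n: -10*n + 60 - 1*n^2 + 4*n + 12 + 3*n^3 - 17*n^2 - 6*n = 3*n^3 - 18*n^2 - 12*n + 72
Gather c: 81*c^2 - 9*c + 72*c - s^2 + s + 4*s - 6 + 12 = 81*c^2 + 63*c - s^2 + 5*s + 6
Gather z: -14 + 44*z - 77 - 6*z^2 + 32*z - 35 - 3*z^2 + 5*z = -9*z^2 + 81*z - 126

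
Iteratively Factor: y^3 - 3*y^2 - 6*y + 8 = (y - 4)*(y^2 + y - 2) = (y - 4)*(y - 1)*(y + 2)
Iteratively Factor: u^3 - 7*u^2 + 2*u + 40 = (u + 2)*(u^2 - 9*u + 20) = (u - 4)*(u + 2)*(u - 5)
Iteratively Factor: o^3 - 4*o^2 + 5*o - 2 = (o - 2)*(o^2 - 2*o + 1) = (o - 2)*(o - 1)*(o - 1)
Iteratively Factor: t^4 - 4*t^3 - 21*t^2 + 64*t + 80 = (t + 4)*(t^3 - 8*t^2 + 11*t + 20) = (t - 4)*(t + 4)*(t^2 - 4*t - 5) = (t - 4)*(t + 1)*(t + 4)*(t - 5)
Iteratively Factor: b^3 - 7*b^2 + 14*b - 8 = (b - 4)*(b^2 - 3*b + 2) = (b - 4)*(b - 2)*(b - 1)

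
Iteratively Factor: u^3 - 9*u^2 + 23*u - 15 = (u - 3)*(u^2 - 6*u + 5) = (u - 5)*(u - 3)*(u - 1)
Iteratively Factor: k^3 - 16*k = (k - 4)*(k^2 + 4*k) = k*(k - 4)*(k + 4)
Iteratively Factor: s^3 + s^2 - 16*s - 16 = (s + 1)*(s^2 - 16) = (s - 4)*(s + 1)*(s + 4)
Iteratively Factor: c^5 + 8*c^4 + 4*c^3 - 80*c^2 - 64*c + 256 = (c + 4)*(c^4 + 4*c^3 - 12*c^2 - 32*c + 64) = (c - 2)*(c + 4)*(c^3 + 6*c^2 - 32) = (c - 2)*(c + 4)^2*(c^2 + 2*c - 8) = (c - 2)*(c + 4)^3*(c - 2)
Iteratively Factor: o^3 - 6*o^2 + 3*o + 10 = (o - 2)*(o^2 - 4*o - 5) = (o - 5)*(o - 2)*(o + 1)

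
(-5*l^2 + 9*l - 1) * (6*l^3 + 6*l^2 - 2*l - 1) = -30*l^5 + 24*l^4 + 58*l^3 - 19*l^2 - 7*l + 1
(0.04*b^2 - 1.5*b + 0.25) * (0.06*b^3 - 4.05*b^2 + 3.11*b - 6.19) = 0.0024*b^5 - 0.252*b^4 + 6.2144*b^3 - 5.9251*b^2 + 10.0625*b - 1.5475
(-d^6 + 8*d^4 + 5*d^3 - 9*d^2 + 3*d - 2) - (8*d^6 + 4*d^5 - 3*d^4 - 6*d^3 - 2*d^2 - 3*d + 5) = -9*d^6 - 4*d^5 + 11*d^4 + 11*d^3 - 7*d^2 + 6*d - 7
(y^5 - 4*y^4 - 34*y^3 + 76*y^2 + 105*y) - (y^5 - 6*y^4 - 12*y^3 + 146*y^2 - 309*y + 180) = 2*y^4 - 22*y^3 - 70*y^2 + 414*y - 180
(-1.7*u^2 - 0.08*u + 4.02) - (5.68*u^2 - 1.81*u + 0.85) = -7.38*u^2 + 1.73*u + 3.17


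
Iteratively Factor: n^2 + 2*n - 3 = (n - 1)*(n + 3)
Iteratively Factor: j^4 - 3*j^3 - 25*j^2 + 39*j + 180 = (j - 4)*(j^3 + j^2 - 21*j - 45) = (j - 5)*(j - 4)*(j^2 + 6*j + 9) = (j - 5)*(j - 4)*(j + 3)*(j + 3)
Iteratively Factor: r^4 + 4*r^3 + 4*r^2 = (r)*(r^3 + 4*r^2 + 4*r) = r*(r + 2)*(r^2 + 2*r) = r^2*(r + 2)*(r + 2)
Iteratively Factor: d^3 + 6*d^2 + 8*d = (d + 2)*(d^2 + 4*d) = d*(d + 2)*(d + 4)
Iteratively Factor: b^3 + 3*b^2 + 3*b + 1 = (b + 1)*(b^2 + 2*b + 1) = (b + 1)^2*(b + 1)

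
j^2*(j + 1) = j^3 + j^2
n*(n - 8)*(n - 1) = n^3 - 9*n^2 + 8*n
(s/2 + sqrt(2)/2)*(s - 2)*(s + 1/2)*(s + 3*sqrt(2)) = s^4/2 - 3*s^3/4 + 2*sqrt(2)*s^3 - 3*sqrt(2)*s^2 + 5*s^2/2 - 9*s/2 - 2*sqrt(2)*s - 3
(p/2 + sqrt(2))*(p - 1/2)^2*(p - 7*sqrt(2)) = p^4/2 - 5*sqrt(2)*p^3/2 - p^3/2 - 111*p^2/8 + 5*sqrt(2)*p^2/2 - 5*sqrt(2)*p/8 + 14*p - 7/2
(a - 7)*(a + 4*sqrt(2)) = a^2 - 7*a + 4*sqrt(2)*a - 28*sqrt(2)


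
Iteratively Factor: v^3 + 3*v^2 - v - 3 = (v + 3)*(v^2 - 1) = (v - 1)*(v + 3)*(v + 1)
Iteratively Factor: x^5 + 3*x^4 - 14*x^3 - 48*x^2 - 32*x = (x)*(x^4 + 3*x^3 - 14*x^2 - 48*x - 32) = x*(x + 4)*(x^3 - x^2 - 10*x - 8) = x*(x - 4)*(x + 4)*(x^2 + 3*x + 2) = x*(x - 4)*(x + 1)*(x + 4)*(x + 2)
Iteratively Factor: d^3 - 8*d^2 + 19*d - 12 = (d - 3)*(d^2 - 5*d + 4) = (d - 4)*(d - 3)*(d - 1)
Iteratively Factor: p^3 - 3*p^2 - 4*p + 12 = (p - 3)*(p^2 - 4) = (p - 3)*(p - 2)*(p + 2)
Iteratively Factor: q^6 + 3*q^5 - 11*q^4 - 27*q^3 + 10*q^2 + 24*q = (q + 2)*(q^5 + q^4 - 13*q^3 - q^2 + 12*q) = (q + 1)*(q + 2)*(q^4 - 13*q^2 + 12*q) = q*(q + 1)*(q + 2)*(q^3 - 13*q + 12) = q*(q + 1)*(q + 2)*(q + 4)*(q^2 - 4*q + 3) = q*(q - 3)*(q + 1)*(q + 2)*(q + 4)*(q - 1)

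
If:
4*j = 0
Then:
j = 0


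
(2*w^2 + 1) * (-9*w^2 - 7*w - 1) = -18*w^4 - 14*w^3 - 11*w^2 - 7*w - 1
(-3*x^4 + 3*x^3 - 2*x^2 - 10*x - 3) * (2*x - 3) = -6*x^5 + 15*x^4 - 13*x^3 - 14*x^2 + 24*x + 9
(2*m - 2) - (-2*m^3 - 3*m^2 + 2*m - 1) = 2*m^3 + 3*m^2 - 1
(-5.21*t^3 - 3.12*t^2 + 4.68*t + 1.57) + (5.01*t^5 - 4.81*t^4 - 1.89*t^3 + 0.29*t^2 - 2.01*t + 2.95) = 5.01*t^5 - 4.81*t^4 - 7.1*t^3 - 2.83*t^2 + 2.67*t + 4.52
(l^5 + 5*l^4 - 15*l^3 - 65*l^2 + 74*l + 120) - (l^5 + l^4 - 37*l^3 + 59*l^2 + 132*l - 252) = 4*l^4 + 22*l^3 - 124*l^2 - 58*l + 372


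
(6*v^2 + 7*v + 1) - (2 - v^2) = 7*v^2 + 7*v - 1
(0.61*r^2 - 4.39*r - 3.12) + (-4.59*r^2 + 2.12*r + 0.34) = -3.98*r^2 - 2.27*r - 2.78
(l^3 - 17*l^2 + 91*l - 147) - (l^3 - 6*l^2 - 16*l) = -11*l^2 + 107*l - 147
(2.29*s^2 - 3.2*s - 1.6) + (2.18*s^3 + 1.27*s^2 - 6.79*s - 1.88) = 2.18*s^3 + 3.56*s^2 - 9.99*s - 3.48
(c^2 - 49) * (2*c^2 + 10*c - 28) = 2*c^4 + 10*c^3 - 126*c^2 - 490*c + 1372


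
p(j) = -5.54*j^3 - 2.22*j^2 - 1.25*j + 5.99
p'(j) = -16.62*j^2 - 4.44*j - 1.25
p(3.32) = -225.36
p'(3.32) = -199.18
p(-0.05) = 6.05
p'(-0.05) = -1.07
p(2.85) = -143.85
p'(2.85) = -148.90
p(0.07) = 5.89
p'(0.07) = -1.64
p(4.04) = -400.60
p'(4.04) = -290.45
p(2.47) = -94.12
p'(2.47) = -113.61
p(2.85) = -143.85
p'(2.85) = -148.90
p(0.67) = 2.49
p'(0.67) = -11.69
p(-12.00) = 9274.43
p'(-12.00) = -2341.25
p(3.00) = -167.32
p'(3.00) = -164.15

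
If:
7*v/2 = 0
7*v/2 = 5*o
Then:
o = 0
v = 0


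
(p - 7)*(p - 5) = p^2 - 12*p + 35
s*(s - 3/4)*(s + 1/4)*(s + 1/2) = s^4 - 7*s^2/16 - 3*s/32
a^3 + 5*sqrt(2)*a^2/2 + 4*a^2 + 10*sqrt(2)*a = a*(a + 4)*(a + 5*sqrt(2)/2)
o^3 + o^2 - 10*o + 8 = (o - 2)*(o - 1)*(o + 4)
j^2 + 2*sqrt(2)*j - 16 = (j - 2*sqrt(2))*(j + 4*sqrt(2))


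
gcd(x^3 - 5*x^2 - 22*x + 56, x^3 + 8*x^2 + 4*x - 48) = x^2 + 2*x - 8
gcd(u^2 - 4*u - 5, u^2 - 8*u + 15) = u - 5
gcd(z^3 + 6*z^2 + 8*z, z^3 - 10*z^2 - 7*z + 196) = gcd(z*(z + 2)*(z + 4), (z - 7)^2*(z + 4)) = z + 4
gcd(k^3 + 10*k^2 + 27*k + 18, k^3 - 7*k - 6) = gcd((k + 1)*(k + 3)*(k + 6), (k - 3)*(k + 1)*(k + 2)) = k + 1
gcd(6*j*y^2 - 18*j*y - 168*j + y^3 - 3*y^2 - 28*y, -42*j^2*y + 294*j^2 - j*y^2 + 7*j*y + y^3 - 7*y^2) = 6*j*y - 42*j + y^2 - 7*y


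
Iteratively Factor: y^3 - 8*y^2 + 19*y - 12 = (y - 4)*(y^2 - 4*y + 3) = (y - 4)*(y - 1)*(y - 3)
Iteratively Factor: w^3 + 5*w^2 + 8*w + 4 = (w + 2)*(w^2 + 3*w + 2) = (w + 1)*(w + 2)*(w + 2)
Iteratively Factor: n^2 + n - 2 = (n + 2)*(n - 1)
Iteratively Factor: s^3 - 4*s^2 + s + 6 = (s - 2)*(s^2 - 2*s - 3) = (s - 2)*(s + 1)*(s - 3)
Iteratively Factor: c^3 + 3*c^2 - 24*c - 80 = (c + 4)*(c^2 - c - 20) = (c - 5)*(c + 4)*(c + 4)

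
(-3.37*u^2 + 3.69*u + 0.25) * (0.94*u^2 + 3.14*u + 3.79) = -3.1678*u^4 - 7.1132*u^3 - 0.950700000000001*u^2 + 14.7701*u + 0.9475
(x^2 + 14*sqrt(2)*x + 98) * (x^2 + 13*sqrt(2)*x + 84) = x^4 + 27*sqrt(2)*x^3 + 546*x^2 + 2450*sqrt(2)*x + 8232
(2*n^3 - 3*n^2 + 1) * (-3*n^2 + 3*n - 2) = -6*n^5 + 15*n^4 - 13*n^3 + 3*n^2 + 3*n - 2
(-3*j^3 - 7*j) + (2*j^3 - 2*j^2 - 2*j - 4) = -j^3 - 2*j^2 - 9*j - 4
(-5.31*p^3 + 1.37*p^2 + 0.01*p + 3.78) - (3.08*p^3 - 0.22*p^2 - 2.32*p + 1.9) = -8.39*p^3 + 1.59*p^2 + 2.33*p + 1.88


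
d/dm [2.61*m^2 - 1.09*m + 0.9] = 5.22*m - 1.09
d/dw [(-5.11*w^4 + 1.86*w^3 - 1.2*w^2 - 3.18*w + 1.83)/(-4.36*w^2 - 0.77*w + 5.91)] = (44.5592*w^5 + 3.6945*w^4 - 123.6648*w^3 + 20.037*w^2 + 1.7736*w - 17.3847)/(19.0096*w^4 + 6.7144*w^3 - 50.9423*w^2 - 9.1014*w + 34.9281)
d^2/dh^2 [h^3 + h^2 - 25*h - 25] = 6*h + 2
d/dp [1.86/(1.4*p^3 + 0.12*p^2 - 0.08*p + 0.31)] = (-7.812*p^2 - 0.4464*p + 0.1488)/(1.4*p^3 + 0.12*p^2 - 0.08*p + 0.31)^2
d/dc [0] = 0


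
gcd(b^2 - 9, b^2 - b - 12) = b + 3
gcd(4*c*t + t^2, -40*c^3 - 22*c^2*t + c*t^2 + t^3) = 4*c + t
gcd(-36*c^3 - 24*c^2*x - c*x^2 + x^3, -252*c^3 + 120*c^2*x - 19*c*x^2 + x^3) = -6*c + x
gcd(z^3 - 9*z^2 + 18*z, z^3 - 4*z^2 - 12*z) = z^2 - 6*z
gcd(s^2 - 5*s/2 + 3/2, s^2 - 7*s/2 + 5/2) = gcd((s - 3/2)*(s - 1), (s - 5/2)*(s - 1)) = s - 1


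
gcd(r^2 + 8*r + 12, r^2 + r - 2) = r + 2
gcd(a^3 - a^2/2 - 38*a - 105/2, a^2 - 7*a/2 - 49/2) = a - 7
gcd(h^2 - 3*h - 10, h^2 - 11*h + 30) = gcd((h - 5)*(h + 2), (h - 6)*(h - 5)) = h - 5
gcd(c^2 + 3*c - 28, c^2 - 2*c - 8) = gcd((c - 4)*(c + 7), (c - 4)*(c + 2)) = c - 4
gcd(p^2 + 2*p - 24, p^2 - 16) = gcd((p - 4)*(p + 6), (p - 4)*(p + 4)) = p - 4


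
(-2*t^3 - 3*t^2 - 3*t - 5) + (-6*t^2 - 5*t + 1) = -2*t^3 - 9*t^2 - 8*t - 4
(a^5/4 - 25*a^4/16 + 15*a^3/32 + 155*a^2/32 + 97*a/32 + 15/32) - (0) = a^5/4 - 25*a^4/16 + 15*a^3/32 + 155*a^2/32 + 97*a/32 + 15/32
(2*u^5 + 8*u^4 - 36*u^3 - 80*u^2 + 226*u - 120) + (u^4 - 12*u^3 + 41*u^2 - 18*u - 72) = 2*u^5 + 9*u^4 - 48*u^3 - 39*u^2 + 208*u - 192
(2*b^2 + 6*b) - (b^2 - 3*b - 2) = b^2 + 9*b + 2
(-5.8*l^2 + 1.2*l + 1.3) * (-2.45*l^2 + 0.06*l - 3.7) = 14.21*l^4 - 3.288*l^3 + 18.347*l^2 - 4.362*l - 4.81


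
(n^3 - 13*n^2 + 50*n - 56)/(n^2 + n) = (n^3 - 13*n^2 + 50*n - 56)/(n*(n + 1))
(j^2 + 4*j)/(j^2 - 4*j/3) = 3*(j + 4)/(3*j - 4)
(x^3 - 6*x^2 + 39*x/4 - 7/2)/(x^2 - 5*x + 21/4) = (2*x^2 - 5*x + 2)/(2*x - 3)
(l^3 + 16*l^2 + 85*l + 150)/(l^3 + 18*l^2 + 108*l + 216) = (l^2 + 10*l + 25)/(l^2 + 12*l + 36)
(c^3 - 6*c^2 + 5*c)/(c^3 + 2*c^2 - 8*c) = (c^2 - 6*c + 5)/(c^2 + 2*c - 8)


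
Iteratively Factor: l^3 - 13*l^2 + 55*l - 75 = (l - 3)*(l^2 - 10*l + 25) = (l - 5)*(l - 3)*(l - 5)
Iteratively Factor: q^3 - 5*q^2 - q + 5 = (q + 1)*(q^2 - 6*q + 5) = (q - 1)*(q + 1)*(q - 5)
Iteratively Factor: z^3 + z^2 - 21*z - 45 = (z + 3)*(z^2 - 2*z - 15) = (z + 3)^2*(z - 5)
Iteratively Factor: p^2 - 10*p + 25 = (p - 5)*(p - 5)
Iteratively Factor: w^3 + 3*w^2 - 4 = (w - 1)*(w^2 + 4*w + 4) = (w - 1)*(w + 2)*(w + 2)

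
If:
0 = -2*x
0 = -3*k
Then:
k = 0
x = 0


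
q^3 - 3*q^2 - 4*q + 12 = (q - 3)*(q - 2)*(q + 2)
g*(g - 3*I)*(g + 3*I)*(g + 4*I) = g^4 + 4*I*g^3 + 9*g^2 + 36*I*g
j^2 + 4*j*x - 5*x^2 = (j - x)*(j + 5*x)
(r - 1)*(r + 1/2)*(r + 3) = r^3 + 5*r^2/2 - 2*r - 3/2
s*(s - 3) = s^2 - 3*s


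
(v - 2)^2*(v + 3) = v^3 - v^2 - 8*v + 12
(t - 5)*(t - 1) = t^2 - 6*t + 5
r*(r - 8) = r^2 - 8*r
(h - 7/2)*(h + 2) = h^2 - 3*h/2 - 7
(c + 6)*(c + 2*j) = c^2 + 2*c*j + 6*c + 12*j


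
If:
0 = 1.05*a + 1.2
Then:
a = -1.14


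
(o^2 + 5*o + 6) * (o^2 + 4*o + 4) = o^4 + 9*o^3 + 30*o^2 + 44*o + 24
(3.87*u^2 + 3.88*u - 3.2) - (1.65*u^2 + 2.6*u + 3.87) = 2.22*u^2 + 1.28*u - 7.07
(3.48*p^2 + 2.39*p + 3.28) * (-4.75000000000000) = -16.53*p^2 - 11.3525*p - 15.58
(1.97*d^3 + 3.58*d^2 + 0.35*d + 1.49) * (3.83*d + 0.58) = 7.5451*d^4 + 14.854*d^3 + 3.4169*d^2 + 5.9097*d + 0.8642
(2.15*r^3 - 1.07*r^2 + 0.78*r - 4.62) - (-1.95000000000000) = 2.15*r^3 - 1.07*r^2 + 0.78*r - 2.67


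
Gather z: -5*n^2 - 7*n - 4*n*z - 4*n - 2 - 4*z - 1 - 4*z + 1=-5*n^2 - 11*n + z*(-4*n - 8) - 2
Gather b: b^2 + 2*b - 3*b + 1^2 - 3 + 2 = b^2 - b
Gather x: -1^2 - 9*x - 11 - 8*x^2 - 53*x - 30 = -8*x^2 - 62*x - 42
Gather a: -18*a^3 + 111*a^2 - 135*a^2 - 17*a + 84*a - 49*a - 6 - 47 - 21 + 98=-18*a^3 - 24*a^2 + 18*a + 24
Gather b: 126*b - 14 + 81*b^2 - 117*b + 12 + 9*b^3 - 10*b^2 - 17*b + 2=9*b^3 + 71*b^2 - 8*b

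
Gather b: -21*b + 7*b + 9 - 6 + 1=4 - 14*b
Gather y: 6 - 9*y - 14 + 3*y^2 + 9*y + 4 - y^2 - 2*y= 2*y^2 - 2*y - 4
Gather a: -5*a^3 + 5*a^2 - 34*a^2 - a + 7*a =-5*a^3 - 29*a^2 + 6*a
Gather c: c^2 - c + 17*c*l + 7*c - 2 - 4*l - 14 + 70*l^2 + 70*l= c^2 + c*(17*l + 6) + 70*l^2 + 66*l - 16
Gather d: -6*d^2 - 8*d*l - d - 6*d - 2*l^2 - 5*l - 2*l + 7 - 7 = -6*d^2 + d*(-8*l - 7) - 2*l^2 - 7*l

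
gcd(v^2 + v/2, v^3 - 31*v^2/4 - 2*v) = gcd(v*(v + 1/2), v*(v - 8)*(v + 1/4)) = v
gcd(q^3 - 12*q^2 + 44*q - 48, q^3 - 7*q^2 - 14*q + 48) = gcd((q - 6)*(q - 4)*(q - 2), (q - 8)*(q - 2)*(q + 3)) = q - 2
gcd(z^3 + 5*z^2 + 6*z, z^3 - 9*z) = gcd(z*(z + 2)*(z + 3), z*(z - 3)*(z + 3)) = z^2 + 3*z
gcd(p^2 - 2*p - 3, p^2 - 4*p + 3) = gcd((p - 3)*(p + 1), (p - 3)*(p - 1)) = p - 3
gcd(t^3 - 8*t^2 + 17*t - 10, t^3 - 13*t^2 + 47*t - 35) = t^2 - 6*t + 5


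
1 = 1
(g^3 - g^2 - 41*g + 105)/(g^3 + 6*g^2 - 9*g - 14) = (g^2 - 8*g + 15)/(g^2 - g - 2)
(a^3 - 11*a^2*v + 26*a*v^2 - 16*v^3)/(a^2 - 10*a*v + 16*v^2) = a - v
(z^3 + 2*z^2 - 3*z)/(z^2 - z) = z + 3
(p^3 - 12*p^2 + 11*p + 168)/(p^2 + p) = (p^3 - 12*p^2 + 11*p + 168)/(p*(p + 1))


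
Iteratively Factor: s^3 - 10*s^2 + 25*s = (s - 5)*(s^2 - 5*s) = (s - 5)^2*(s)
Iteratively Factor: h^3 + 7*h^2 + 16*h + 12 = (h + 3)*(h^2 + 4*h + 4) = (h + 2)*(h + 3)*(h + 2)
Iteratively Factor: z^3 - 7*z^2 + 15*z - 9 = (z - 3)*(z^2 - 4*z + 3) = (z - 3)*(z - 1)*(z - 3)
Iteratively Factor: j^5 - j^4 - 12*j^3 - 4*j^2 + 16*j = (j - 1)*(j^4 - 12*j^2 - 16*j) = (j - 1)*(j + 2)*(j^3 - 2*j^2 - 8*j) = (j - 1)*(j + 2)^2*(j^2 - 4*j) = j*(j - 1)*(j + 2)^2*(j - 4)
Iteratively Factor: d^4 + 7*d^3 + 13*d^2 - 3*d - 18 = (d - 1)*(d^3 + 8*d^2 + 21*d + 18) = (d - 1)*(d + 3)*(d^2 + 5*d + 6) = (d - 1)*(d + 3)^2*(d + 2)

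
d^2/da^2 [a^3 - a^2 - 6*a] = 6*a - 2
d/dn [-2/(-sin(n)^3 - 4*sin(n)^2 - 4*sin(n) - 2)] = -2*(3*sin(n)^2 + 8*sin(n) + 4)*cos(n)/(sin(n)^3 + 4*sin(n)^2 + 4*sin(n) + 2)^2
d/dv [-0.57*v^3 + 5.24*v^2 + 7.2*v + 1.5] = -1.71*v^2 + 10.48*v + 7.2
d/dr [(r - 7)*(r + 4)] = 2*r - 3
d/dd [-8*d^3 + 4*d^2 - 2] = 8*d*(1 - 3*d)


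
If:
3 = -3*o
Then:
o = -1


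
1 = 1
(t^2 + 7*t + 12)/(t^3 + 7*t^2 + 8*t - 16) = (t + 3)/(t^2 + 3*t - 4)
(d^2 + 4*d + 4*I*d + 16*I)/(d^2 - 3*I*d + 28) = (d + 4)/(d - 7*I)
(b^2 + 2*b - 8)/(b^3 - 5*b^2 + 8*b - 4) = (b + 4)/(b^2 - 3*b + 2)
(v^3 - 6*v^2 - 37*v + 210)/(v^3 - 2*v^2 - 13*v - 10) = (v^2 - v - 42)/(v^2 + 3*v + 2)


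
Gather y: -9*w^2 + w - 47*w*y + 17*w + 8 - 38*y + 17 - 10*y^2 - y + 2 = -9*w^2 + 18*w - 10*y^2 + y*(-47*w - 39) + 27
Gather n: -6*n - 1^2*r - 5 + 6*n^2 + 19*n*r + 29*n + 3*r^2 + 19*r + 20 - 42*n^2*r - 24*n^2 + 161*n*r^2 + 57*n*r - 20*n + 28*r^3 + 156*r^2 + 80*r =n^2*(-42*r - 18) + n*(161*r^2 + 76*r + 3) + 28*r^3 + 159*r^2 + 98*r + 15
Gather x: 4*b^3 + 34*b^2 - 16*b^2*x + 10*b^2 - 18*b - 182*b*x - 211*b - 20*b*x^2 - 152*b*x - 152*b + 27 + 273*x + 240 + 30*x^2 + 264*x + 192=4*b^3 + 44*b^2 - 381*b + x^2*(30 - 20*b) + x*(-16*b^2 - 334*b + 537) + 459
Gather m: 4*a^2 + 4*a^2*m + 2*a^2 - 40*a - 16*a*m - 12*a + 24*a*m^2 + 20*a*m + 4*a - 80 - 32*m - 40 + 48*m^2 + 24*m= 6*a^2 - 48*a + m^2*(24*a + 48) + m*(4*a^2 + 4*a - 8) - 120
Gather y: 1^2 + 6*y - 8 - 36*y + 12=5 - 30*y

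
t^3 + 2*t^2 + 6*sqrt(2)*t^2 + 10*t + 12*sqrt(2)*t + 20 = (t + 2)*(t + sqrt(2))*(t + 5*sqrt(2))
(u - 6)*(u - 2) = u^2 - 8*u + 12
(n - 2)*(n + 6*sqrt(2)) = n^2 - 2*n + 6*sqrt(2)*n - 12*sqrt(2)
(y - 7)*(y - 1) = y^2 - 8*y + 7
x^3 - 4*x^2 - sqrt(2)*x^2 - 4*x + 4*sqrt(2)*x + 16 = (x - 4)*(x - 2*sqrt(2))*(x + sqrt(2))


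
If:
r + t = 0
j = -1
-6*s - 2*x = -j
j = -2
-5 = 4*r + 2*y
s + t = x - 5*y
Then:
No Solution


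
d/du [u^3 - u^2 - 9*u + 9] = 3*u^2 - 2*u - 9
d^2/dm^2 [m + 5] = 0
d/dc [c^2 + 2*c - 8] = 2*c + 2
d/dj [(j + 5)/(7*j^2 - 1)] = (7*j^2 - 14*j*(j + 5) - 1)/(7*j^2 - 1)^2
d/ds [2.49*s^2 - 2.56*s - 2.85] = 4.98*s - 2.56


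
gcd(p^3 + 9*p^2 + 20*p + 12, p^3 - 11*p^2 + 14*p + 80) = p + 2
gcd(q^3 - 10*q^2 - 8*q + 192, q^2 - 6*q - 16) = q - 8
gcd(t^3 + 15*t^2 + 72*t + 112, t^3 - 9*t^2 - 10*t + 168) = t + 4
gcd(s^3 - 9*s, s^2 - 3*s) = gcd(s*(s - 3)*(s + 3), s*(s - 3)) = s^2 - 3*s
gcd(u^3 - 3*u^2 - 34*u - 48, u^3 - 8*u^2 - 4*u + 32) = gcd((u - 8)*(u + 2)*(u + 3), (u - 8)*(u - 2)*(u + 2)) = u^2 - 6*u - 16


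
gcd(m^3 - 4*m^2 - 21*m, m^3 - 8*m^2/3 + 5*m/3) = m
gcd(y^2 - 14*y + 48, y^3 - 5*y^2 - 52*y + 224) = y - 8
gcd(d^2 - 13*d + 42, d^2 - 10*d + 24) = d - 6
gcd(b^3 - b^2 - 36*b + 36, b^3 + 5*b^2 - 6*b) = b^2 + 5*b - 6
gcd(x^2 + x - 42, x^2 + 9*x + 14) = x + 7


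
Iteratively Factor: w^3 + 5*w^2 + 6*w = (w + 2)*(w^2 + 3*w) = (w + 2)*(w + 3)*(w)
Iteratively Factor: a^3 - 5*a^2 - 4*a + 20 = (a + 2)*(a^2 - 7*a + 10) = (a - 5)*(a + 2)*(a - 2)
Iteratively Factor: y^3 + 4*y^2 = (y)*(y^2 + 4*y) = y*(y + 4)*(y)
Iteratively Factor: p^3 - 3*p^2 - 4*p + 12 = (p + 2)*(p^2 - 5*p + 6) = (p - 3)*(p + 2)*(p - 2)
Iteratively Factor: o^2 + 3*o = (o + 3)*(o)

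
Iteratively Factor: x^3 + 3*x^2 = (x)*(x^2 + 3*x) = x*(x + 3)*(x)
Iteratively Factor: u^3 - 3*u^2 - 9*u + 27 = (u - 3)*(u^2 - 9) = (u - 3)*(u + 3)*(u - 3)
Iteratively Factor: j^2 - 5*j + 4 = (j - 1)*(j - 4)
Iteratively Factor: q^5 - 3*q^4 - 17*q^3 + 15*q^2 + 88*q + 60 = (q - 3)*(q^4 - 17*q^2 - 36*q - 20) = (q - 3)*(q + 1)*(q^3 - q^2 - 16*q - 20) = (q - 3)*(q + 1)*(q + 2)*(q^2 - 3*q - 10) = (q - 3)*(q + 1)*(q + 2)^2*(q - 5)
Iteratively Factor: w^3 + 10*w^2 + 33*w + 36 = (w + 4)*(w^2 + 6*w + 9) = (w + 3)*(w + 4)*(w + 3)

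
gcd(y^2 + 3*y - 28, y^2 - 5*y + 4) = y - 4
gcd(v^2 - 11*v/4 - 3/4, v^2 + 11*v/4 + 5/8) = v + 1/4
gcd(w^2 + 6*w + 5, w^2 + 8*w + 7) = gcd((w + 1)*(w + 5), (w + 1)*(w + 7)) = w + 1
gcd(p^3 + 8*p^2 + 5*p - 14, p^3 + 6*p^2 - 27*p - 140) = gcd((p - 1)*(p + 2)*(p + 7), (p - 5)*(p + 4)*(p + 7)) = p + 7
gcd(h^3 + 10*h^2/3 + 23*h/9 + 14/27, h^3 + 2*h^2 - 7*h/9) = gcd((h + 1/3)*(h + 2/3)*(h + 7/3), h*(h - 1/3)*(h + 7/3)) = h + 7/3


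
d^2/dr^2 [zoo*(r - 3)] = 0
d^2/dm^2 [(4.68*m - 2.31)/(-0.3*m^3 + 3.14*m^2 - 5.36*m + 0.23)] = (-2.5272*m^5 + 28.94616*m^4 - 112.051296*m^3 + 155.065896*m^2 - 212.033628*m + 117.85518)/(0.027*m^9 - 0.8478*m^8 + 10.32084*m^7 - 61.315964*m^6 + 185.698968*m^5 - 279.654996*m^4 + 177.264218*m^3 - 20.321742*m^2 + 0.850632*m - 0.012167)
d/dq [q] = 1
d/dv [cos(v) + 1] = -sin(v)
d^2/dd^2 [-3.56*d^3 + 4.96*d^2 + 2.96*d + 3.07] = 9.92 - 21.36*d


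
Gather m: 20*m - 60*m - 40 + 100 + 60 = 120 - 40*m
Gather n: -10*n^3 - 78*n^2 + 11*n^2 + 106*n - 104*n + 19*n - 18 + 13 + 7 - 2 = -10*n^3 - 67*n^2 + 21*n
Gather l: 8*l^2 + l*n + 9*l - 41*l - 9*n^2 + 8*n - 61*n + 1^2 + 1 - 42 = 8*l^2 + l*(n - 32) - 9*n^2 - 53*n - 40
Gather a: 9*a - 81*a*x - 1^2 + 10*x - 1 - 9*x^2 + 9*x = a*(9 - 81*x) - 9*x^2 + 19*x - 2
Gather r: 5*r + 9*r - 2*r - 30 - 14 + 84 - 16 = 12*r + 24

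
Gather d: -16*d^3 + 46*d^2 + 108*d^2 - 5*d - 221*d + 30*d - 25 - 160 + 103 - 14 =-16*d^3 + 154*d^2 - 196*d - 96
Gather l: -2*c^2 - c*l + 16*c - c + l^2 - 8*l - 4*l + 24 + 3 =-2*c^2 + 15*c + l^2 + l*(-c - 12) + 27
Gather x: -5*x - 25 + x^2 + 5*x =x^2 - 25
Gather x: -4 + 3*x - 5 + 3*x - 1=6*x - 10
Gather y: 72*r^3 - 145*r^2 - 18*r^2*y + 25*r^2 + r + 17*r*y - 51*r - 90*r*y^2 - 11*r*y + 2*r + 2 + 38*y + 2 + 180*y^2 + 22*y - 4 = 72*r^3 - 120*r^2 - 48*r + y^2*(180 - 90*r) + y*(-18*r^2 + 6*r + 60)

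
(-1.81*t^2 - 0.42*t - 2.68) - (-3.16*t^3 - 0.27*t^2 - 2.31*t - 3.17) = 3.16*t^3 - 1.54*t^2 + 1.89*t + 0.49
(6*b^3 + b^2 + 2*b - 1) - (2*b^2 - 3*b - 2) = 6*b^3 - b^2 + 5*b + 1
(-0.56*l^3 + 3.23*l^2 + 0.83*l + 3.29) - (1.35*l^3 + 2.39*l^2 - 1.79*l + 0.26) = -1.91*l^3 + 0.84*l^2 + 2.62*l + 3.03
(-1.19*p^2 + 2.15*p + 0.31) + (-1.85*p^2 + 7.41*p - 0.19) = -3.04*p^2 + 9.56*p + 0.12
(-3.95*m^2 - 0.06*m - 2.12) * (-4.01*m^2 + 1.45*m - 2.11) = 15.8395*m^4 - 5.4869*m^3 + 16.7487*m^2 - 2.9474*m + 4.4732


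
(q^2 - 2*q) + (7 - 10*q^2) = -9*q^2 - 2*q + 7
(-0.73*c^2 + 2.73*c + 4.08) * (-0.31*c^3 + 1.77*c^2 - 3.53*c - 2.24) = 0.2263*c^5 - 2.1384*c^4 + 6.1442*c^3 - 0.780099999999998*c^2 - 20.5176*c - 9.1392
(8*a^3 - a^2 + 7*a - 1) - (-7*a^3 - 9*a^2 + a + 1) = 15*a^3 + 8*a^2 + 6*a - 2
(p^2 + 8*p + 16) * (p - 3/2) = p^3 + 13*p^2/2 + 4*p - 24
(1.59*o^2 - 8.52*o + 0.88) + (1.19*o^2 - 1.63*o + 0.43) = 2.78*o^2 - 10.15*o + 1.31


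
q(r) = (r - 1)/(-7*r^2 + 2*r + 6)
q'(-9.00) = 0.00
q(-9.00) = 0.02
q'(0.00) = 0.22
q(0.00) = -0.17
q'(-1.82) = 0.13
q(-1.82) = 0.14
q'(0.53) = 0.10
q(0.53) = -0.09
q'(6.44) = 0.00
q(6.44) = -0.02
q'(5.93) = 0.00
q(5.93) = -0.02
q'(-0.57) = 2.73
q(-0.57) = -0.61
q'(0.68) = 0.10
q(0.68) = -0.08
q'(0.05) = 0.20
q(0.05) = -0.16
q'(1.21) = 0.39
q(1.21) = -0.11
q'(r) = (r - 1)*(14*r - 2)/(-7*r^2 + 2*r + 6)^2 + 1/(-7*r^2 + 2*r + 6) = (7*r^2 - 14*r + 8)/(49*r^4 - 28*r^3 - 80*r^2 + 24*r + 36)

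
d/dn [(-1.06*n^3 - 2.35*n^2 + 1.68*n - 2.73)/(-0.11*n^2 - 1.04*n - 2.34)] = (0.1166*n^4 + 2.2048*n^3 + 10.07*n^2 + 10.3974*n - 6.7704)/(0.0121*n^4 + 0.2288*n^3 + 1.5964*n^2 + 4.8672*n + 5.4756)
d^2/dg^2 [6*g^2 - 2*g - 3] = 12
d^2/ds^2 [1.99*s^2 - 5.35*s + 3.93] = 3.98000000000000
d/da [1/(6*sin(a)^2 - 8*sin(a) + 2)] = (2 - 3*sin(a))*cos(a)/(3*sin(a)^2 - 4*sin(a) + 1)^2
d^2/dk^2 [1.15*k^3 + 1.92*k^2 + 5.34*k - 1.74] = 6.9*k + 3.84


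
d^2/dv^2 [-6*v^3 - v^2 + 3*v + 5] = -36*v - 2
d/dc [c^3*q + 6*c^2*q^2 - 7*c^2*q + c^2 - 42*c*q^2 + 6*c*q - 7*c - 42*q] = 3*c^2*q + 12*c*q^2 - 14*c*q + 2*c - 42*q^2 + 6*q - 7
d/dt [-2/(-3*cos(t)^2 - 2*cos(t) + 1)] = 4*(3*cos(t) + 1)*sin(t)/(3*cos(t)^2 + 2*cos(t) - 1)^2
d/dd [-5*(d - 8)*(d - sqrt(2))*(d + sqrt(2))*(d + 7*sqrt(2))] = -20*d^3 - 105*sqrt(2)*d^2 + 120*d^2 + 20*d + 560*sqrt(2)*d - 80 + 70*sqrt(2)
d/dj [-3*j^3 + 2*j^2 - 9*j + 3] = -9*j^2 + 4*j - 9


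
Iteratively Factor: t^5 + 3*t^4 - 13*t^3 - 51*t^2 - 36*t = (t + 3)*(t^4 - 13*t^2 - 12*t) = (t + 1)*(t + 3)*(t^3 - t^2 - 12*t) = (t - 4)*(t + 1)*(t + 3)*(t^2 + 3*t) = (t - 4)*(t + 1)*(t + 3)^2*(t)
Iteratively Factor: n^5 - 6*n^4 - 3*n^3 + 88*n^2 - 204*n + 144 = (n + 4)*(n^4 - 10*n^3 + 37*n^2 - 60*n + 36) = (n - 2)*(n + 4)*(n^3 - 8*n^2 + 21*n - 18) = (n - 2)^2*(n + 4)*(n^2 - 6*n + 9) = (n - 3)*(n - 2)^2*(n + 4)*(n - 3)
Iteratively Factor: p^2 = (p)*(p)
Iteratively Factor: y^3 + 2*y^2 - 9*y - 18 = (y - 3)*(y^2 + 5*y + 6) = (y - 3)*(y + 2)*(y + 3)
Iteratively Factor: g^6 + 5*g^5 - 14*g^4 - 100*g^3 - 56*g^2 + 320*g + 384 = (g - 2)*(g^5 + 7*g^4 - 100*g^2 - 256*g - 192) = (g - 2)*(g + 2)*(g^4 + 5*g^3 - 10*g^2 - 80*g - 96) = (g - 2)*(g + 2)*(g + 4)*(g^3 + g^2 - 14*g - 24) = (g - 4)*(g - 2)*(g + 2)*(g + 4)*(g^2 + 5*g + 6) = (g - 4)*(g - 2)*(g + 2)*(g + 3)*(g + 4)*(g + 2)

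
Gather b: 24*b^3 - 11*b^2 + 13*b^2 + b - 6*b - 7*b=24*b^3 + 2*b^2 - 12*b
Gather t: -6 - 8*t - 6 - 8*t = -16*t - 12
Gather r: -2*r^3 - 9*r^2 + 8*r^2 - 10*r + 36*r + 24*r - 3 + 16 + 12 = -2*r^3 - r^2 + 50*r + 25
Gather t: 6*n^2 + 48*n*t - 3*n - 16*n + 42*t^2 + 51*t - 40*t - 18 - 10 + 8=6*n^2 - 19*n + 42*t^2 + t*(48*n + 11) - 20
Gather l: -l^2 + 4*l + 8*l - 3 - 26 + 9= -l^2 + 12*l - 20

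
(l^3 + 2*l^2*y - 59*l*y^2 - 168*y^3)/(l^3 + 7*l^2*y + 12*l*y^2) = (l^2 - l*y - 56*y^2)/(l*(l + 4*y))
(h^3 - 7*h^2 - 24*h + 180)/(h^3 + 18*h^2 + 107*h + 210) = (h^2 - 12*h + 36)/(h^2 + 13*h + 42)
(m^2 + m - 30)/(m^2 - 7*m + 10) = (m + 6)/(m - 2)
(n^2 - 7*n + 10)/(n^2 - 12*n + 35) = (n - 2)/(n - 7)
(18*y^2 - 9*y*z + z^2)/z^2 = 18*y^2/z^2 - 9*y/z + 1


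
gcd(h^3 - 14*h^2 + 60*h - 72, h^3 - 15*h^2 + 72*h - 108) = h^2 - 12*h + 36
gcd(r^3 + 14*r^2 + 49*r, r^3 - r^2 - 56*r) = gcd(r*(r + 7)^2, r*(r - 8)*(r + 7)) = r^2 + 7*r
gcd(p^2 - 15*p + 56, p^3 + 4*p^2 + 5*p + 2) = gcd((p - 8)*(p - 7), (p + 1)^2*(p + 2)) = 1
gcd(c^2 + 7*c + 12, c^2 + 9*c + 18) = c + 3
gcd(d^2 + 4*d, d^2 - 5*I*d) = d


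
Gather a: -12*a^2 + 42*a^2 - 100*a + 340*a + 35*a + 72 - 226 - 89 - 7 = 30*a^2 + 275*a - 250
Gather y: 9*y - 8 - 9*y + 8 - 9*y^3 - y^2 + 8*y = -9*y^3 - y^2 + 8*y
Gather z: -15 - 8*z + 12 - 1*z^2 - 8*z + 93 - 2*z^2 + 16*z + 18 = 108 - 3*z^2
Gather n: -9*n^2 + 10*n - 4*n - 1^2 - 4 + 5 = -9*n^2 + 6*n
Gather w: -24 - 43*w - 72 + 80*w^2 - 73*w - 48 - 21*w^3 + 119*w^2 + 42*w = -21*w^3 + 199*w^2 - 74*w - 144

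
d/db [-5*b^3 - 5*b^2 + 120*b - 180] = -15*b^2 - 10*b + 120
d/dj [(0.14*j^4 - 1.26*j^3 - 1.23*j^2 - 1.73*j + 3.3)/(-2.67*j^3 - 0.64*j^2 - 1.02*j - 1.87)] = (-0.3738*j^6 - 0.179199999999998*j^5 - 2.9061*j^4 - 7.715*j^3 + 33.649*j^2 + 8.8242*j + 6.6011)/(7.1289*j^6 + 3.4176*j^5 + 5.8564*j^4 + 11.2914*j^3 + 3.434*j^2 + 3.8148*j + 3.4969)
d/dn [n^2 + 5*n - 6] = 2*n + 5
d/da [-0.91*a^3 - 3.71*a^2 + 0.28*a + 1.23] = -2.73*a^2 - 7.42*a + 0.28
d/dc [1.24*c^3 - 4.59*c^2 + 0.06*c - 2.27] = 3.72*c^2 - 9.18*c + 0.06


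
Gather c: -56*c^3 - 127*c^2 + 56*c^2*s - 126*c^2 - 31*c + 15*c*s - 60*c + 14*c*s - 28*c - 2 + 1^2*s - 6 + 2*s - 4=-56*c^3 + c^2*(56*s - 253) + c*(29*s - 119) + 3*s - 12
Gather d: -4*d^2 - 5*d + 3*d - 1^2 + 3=-4*d^2 - 2*d + 2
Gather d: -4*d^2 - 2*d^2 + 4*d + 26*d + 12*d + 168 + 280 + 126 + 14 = -6*d^2 + 42*d + 588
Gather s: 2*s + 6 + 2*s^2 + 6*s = 2*s^2 + 8*s + 6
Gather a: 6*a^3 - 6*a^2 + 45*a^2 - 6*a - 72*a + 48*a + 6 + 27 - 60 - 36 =6*a^3 + 39*a^2 - 30*a - 63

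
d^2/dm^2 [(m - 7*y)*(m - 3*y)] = 2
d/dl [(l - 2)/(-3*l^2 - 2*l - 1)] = (3*l^2 - 12*l - 5)/(9*l^4 + 12*l^3 + 10*l^2 + 4*l + 1)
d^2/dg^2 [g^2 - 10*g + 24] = 2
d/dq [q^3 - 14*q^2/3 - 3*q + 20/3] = 3*q^2 - 28*q/3 - 3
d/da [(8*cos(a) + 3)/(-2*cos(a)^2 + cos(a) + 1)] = (16*sin(a)^2 - 12*cos(a) - 21)*sin(a)/(cos(a) - cos(2*a))^2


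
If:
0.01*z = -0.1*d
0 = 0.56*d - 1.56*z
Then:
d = 0.00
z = 0.00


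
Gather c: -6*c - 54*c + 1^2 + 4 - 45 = -60*c - 40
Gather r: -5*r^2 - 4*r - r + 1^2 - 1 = -5*r^2 - 5*r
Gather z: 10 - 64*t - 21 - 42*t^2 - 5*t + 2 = -42*t^2 - 69*t - 9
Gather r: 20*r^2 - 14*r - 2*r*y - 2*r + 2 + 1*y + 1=20*r^2 + r*(-2*y - 16) + y + 3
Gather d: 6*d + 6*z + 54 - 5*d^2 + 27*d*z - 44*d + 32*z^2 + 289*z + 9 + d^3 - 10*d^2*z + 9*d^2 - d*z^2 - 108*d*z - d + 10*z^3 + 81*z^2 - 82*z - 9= d^3 + d^2*(4 - 10*z) + d*(-z^2 - 81*z - 39) + 10*z^3 + 113*z^2 + 213*z + 54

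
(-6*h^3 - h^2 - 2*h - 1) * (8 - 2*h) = 12*h^4 - 46*h^3 - 4*h^2 - 14*h - 8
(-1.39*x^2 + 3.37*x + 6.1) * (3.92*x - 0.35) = -5.4488*x^3 + 13.6969*x^2 + 22.7325*x - 2.135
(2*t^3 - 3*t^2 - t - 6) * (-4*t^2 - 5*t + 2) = -8*t^5 + 2*t^4 + 23*t^3 + 23*t^2 + 28*t - 12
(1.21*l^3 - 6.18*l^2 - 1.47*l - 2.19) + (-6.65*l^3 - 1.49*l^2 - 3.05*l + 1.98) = -5.44*l^3 - 7.67*l^2 - 4.52*l - 0.21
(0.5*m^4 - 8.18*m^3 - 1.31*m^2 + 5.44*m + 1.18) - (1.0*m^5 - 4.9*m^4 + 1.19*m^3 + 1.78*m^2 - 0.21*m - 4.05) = -1.0*m^5 + 5.4*m^4 - 9.37*m^3 - 3.09*m^2 + 5.65*m + 5.23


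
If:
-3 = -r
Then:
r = 3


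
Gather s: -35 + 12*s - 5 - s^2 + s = -s^2 + 13*s - 40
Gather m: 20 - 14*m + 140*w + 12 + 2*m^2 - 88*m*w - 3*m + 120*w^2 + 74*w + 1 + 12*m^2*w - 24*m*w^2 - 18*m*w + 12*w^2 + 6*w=m^2*(12*w + 2) + m*(-24*w^2 - 106*w - 17) + 132*w^2 + 220*w + 33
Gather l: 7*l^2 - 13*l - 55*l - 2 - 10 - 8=7*l^2 - 68*l - 20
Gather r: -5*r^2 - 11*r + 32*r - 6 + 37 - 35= -5*r^2 + 21*r - 4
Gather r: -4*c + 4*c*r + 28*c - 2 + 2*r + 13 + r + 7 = 24*c + r*(4*c + 3) + 18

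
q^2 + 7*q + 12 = (q + 3)*(q + 4)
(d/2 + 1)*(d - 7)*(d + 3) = d^3/2 - d^2 - 29*d/2 - 21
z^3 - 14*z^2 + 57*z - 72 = (z - 8)*(z - 3)^2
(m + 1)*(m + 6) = m^2 + 7*m + 6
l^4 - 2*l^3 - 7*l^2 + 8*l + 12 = (l - 3)*(l - 2)*(l + 1)*(l + 2)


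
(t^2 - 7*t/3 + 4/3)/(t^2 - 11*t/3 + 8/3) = (3*t - 4)/(3*t - 8)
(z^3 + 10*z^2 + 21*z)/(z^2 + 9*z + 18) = z*(z + 7)/(z + 6)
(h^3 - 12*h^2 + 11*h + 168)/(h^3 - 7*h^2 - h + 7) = (h^2 - 5*h - 24)/(h^2 - 1)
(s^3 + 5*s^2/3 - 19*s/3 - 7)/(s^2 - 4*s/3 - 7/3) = s + 3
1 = 1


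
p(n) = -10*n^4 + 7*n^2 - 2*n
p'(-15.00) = 134788.00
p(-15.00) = -504645.00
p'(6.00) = -8558.00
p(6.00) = -12720.00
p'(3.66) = -1911.88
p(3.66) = -1707.97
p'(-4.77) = 4272.47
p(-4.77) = -5008.13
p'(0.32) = 1.17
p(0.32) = -0.03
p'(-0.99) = 22.95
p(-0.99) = -0.77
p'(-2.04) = 309.03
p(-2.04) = -139.98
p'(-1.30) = 67.68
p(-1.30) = -14.13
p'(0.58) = -1.68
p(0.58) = 0.06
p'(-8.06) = 20829.42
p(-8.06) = -41731.83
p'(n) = -40*n^3 + 14*n - 2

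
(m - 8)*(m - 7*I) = m^2 - 8*m - 7*I*m + 56*I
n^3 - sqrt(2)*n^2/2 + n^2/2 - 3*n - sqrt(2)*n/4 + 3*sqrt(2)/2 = (n - 3/2)*(n + 2)*(n - sqrt(2)/2)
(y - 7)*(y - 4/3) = y^2 - 25*y/3 + 28/3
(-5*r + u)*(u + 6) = -5*r*u - 30*r + u^2 + 6*u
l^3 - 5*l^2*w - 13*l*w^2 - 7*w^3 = (l - 7*w)*(l + w)^2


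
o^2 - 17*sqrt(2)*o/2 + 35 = (o - 5*sqrt(2))*(o - 7*sqrt(2)/2)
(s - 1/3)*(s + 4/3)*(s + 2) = s^3 + 3*s^2 + 14*s/9 - 8/9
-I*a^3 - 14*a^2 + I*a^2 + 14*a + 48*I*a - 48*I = (a - 8*I)*(a - 6*I)*(-I*a + I)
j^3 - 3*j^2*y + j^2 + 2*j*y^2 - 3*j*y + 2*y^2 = (j + 1)*(j - 2*y)*(j - y)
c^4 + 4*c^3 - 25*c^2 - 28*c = c*(c - 4)*(c + 1)*(c + 7)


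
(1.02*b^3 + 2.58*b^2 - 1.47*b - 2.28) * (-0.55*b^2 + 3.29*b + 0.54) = -0.561*b^5 + 1.9368*b^4 + 9.8475*b^3 - 2.1891*b^2 - 8.295*b - 1.2312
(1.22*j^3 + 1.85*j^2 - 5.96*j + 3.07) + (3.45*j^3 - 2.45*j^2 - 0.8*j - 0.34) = 4.67*j^3 - 0.6*j^2 - 6.76*j + 2.73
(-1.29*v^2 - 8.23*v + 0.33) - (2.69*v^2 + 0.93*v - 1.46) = -3.98*v^2 - 9.16*v + 1.79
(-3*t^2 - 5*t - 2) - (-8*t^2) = 5*t^2 - 5*t - 2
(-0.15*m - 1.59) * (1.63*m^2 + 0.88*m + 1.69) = -0.2445*m^3 - 2.7237*m^2 - 1.6527*m - 2.6871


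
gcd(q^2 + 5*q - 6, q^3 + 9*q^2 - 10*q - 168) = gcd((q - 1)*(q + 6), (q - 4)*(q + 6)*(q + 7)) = q + 6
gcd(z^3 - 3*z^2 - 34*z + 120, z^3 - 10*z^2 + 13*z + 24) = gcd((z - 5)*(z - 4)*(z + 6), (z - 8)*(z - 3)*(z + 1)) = 1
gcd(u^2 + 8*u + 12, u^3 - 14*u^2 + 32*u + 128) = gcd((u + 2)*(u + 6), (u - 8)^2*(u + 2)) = u + 2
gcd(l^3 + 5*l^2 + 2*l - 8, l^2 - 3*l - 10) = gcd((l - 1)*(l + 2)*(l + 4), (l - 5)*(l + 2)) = l + 2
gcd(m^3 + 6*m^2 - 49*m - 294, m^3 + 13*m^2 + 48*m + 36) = m + 6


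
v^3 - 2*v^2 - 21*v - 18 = (v - 6)*(v + 1)*(v + 3)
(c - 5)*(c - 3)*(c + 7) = c^3 - c^2 - 41*c + 105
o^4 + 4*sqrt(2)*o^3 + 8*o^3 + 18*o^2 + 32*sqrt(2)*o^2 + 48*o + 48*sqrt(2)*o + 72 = (o + 2)*(o + 6)*(o + sqrt(2))*(o + 3*sqrt(2))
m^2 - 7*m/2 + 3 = (m - 2)*(m - 3/2)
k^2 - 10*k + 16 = (k - 8)*(k - 2)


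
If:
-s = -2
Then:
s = 2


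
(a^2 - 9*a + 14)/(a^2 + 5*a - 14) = (a - 7)/(a + 7)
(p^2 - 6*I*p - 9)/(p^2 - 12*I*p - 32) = (-p^2 + 6*I*p + 9)/(-p^2 + 12*I*p + 32)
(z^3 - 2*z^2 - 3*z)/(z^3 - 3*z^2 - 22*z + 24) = z*(z^2 - 2*z - 3)/(z^3 - 3*z^2 - 22*z + 24)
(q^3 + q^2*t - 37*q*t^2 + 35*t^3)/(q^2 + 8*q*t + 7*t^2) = (q^2 - 6*q*t + 5*t^2)/(q + t)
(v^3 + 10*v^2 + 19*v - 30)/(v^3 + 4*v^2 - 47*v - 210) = (v - 1)/(v - 7)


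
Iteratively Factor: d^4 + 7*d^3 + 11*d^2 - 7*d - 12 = (d + 3)*(d^3 + 4*d^2 - d - 4) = (d + 3)*(d + 4)*(d^2 - 1) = (d - 1)*(d + 3)*(d + 4)*(d + 1)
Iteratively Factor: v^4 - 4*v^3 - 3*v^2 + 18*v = (v + 2)*(v^3 - 6*v^2 + 9*v) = v*(v + 2)*(v^2 - 6*v + 9) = v*(v - 3)*(v + 2)*(v - 3)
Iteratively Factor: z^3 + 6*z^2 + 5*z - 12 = (z + 3)*(z^2 + 3*z - 4) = (z + 3)*(z + 4)*(z - 1)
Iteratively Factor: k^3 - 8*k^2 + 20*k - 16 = (k - 2)*(k^2 - 6*k + 8) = (k - 2)^2*(k - 4)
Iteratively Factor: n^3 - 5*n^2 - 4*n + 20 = (n + 2)*(n^2 - 7*n + 10) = (n - 2)*(n + 2)*(n - 5)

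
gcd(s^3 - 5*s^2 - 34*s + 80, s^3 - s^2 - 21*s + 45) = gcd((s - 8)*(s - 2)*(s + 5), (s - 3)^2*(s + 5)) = s + 5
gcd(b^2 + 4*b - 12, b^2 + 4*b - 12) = b^2 + 4*b - 12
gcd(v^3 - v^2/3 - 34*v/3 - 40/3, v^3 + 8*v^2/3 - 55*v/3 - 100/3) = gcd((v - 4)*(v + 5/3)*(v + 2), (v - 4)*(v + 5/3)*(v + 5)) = v^2 - 7*v/3 - 20/3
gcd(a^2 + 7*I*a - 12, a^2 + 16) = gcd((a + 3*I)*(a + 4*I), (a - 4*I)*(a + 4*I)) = a + 4*I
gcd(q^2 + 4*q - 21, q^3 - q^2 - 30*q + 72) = q - 3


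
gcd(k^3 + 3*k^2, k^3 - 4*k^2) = k^2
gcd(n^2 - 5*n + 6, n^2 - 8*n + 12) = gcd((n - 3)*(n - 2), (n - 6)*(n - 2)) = n - 2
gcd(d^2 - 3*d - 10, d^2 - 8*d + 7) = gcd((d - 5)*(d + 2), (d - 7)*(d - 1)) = 1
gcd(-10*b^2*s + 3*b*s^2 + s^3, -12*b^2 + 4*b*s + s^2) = -2*b + s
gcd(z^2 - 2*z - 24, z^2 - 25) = 1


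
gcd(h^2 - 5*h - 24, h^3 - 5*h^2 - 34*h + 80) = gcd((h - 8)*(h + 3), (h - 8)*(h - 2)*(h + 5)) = h - 8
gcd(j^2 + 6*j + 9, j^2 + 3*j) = j + 3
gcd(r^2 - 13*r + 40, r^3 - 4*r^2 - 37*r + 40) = r - 8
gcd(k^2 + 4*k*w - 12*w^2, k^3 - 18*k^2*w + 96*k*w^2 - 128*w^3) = -k + 2*w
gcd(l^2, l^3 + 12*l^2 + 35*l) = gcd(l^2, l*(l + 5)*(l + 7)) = l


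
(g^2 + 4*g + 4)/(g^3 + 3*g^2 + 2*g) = (g + 2)/(g*(g + 1))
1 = 1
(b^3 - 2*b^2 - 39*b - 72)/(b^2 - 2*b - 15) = (b^2 - 5*b - 24)/(b - 5)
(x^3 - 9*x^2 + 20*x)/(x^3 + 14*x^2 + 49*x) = (x^2 - 9*x + 20)/(x^2 + 14*x + 49)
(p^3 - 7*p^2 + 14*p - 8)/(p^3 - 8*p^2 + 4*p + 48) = (p^2 - 3*p + 2)/(p^2 - 4*p - 12)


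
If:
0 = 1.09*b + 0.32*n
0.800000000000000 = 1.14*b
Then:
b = 0.70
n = -2.39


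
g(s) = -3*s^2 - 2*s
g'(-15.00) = 88.00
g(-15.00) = -645.00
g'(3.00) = -20.00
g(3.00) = -33.00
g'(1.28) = -9.68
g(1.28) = -7.48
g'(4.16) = -26.96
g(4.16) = -60.24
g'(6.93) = -43.58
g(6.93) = -157.93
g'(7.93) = -49.58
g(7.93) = -204.51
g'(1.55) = -11.30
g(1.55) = -10.31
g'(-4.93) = 27.58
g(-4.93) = -63.05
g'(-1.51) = 7.06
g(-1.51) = -3.82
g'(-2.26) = 11.56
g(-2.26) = -10.80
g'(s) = -6*s - 2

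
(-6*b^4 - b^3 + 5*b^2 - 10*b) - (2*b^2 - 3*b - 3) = -6*b^4 - b^3 + 3*b^2 - 7*b + 3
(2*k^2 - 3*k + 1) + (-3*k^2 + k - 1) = -k^2 - 2*k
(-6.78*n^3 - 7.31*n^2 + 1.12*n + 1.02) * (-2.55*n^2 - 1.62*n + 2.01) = 17.289*n^5 + 29.6241*n^4 - 4.6416*n^3 - 19.1085*n^2 + 0.5988*n + 2.0502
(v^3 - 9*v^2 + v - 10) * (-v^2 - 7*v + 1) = -v^5 + 2*v^4 + 63*v^3 - 6*v^2 + 71*v - 10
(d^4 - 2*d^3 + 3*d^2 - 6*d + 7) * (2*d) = 2*d^5 - 4*d^4 + 6*d^3 - 12*d^2 + 14*d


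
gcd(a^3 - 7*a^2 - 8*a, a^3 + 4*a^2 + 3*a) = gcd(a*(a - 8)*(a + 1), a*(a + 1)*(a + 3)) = a^2 + a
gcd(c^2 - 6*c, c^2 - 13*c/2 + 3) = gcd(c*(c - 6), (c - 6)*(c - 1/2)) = c - 6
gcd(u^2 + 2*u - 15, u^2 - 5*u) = 1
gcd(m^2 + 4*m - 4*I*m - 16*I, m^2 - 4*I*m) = m - 4*I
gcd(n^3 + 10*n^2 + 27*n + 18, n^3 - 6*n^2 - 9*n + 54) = n + 3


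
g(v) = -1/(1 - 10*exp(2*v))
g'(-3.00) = -0.05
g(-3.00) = -1.03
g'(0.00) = -0.25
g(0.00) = 0.11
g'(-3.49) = -0.02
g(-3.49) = -1.01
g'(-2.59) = -0.13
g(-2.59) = -1.06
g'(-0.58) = -1.38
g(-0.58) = 0.47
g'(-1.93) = -0.68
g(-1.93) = -1.27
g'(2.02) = -0.00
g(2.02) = 0.00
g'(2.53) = -0.00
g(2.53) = 0.00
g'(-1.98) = -0.58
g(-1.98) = -1.24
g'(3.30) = -0.00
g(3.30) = 0.00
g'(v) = -20*exp(2*v)/(1 - 10*exp(2*v))^2 = -20*exp(2*v)/(10*exp(2*v) - 1)^2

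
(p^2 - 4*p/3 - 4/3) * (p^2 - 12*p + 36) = p^4 - 40*p^3/3 + 152*p^2/3 - 32*p - 48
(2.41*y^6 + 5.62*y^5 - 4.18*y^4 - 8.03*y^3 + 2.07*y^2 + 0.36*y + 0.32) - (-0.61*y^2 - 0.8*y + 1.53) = 2.41*y^6 + 5.62*y^5 - 4.18*y^4 - 8.03*y^3 + 2.68*y^2 + 1.16*y - 1.21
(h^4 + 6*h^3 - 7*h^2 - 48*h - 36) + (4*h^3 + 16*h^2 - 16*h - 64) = h^4 + 10*h^3 + 9*h^2 - 64*h - 100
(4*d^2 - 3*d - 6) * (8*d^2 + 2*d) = 32*d^4 - 16*d^3 - 54*d^2 - 12*d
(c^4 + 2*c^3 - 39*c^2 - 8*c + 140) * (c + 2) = c^5 + 4*c^4 - 35*c^3 - 86*c^2 + 124*c + 280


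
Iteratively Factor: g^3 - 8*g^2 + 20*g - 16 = (g - 2)*(g^2 - 6*g + 8) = (g - 2)^2*(g - 4)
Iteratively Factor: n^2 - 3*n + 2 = (n - 2)*(n - 1)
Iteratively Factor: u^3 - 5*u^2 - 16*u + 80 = (u + 4)*(u^2 - 9*u + 20) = (u - 5)*(u + 4)*(u - 4)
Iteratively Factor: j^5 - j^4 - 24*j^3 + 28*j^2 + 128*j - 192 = (j - 4)*(j^4 + 3*j^3 - 12*j^2 - 20*j + 48) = (j - 4)*(j - 2)*(j^3 + 5*j^2 - 2*j - 24) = (j - 4)*(j - 2)*(j + 3)*(j^2 + 2*j - 8) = (j - 4)*(j - 2)^2*(j + 3)*(j + 4)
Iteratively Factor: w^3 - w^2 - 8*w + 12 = (w - 2)*(w^2 + w - 6) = (w - 2)^2*(w + 3)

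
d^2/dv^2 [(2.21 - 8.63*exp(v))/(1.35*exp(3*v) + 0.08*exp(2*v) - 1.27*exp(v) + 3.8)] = (-62.9127000000001*exp(6*v) + 33.453405*exp(5*v) - 56.614292*exp(4*v) + 567.136378*exp(3*v) - 86.968188*exp(2*v) - 40.771231*exp(v) - 113.95174)*exp(v)/(2.460375*exp(9*v) + 0.4374*exp(8*v) - 6.917805*exp(7*v) + 19.954052*exp(6*v) + 8.970261*exp(5*v) - 38.630544*exp(4*v) + 54.117137*exp(3*v) + 21.85266*exp(2*v) - 55.0164*exp(v) + 54.872)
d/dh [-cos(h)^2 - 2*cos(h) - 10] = 2*(cos(h) + 1)*sin(h)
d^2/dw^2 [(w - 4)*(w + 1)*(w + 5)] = 6*w + 4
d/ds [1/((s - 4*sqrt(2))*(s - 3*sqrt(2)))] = (-2*s + 7*sqrt(2))/(s^4 - 14*sqrt(2)*s^3 + 146*s^2 - 336*sqrt(2)*s + 576)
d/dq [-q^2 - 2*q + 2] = -2*q - 2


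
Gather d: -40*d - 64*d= -104*d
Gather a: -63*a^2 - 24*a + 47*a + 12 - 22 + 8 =-63*a^2 + 23*a - 2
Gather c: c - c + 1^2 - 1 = 0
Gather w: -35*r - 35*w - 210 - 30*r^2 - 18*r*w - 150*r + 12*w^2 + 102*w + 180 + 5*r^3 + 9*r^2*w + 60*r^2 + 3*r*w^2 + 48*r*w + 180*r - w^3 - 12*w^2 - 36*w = 5*r^3 + 30*r^2 + 3*r*w^2 - 5*r - w^3 + w*(9*r^2 + 30*r + 31) - 30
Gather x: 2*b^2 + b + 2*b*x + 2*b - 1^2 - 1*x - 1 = 2*b^2 + 3*b + x*(2*b - 1) - 2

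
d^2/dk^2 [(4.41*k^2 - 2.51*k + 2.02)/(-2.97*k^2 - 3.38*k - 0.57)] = (132.82137*k^3 - 62.115174*k^2 - 147.162906*k - 51.85241)/(26.198073*k^6 + 89.443926*k^5 + 116.875143*k^4 + 72.946484*k^3 + 22.430583*k^2 + 3.294486*k + 0.185193)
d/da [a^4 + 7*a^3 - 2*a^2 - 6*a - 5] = 4*a^3 + 21*a^2 - 4*a - 6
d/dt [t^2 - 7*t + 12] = 2*t - 7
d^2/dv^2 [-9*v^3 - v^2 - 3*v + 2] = -54*v - 2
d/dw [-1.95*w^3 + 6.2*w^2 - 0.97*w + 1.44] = -5.85*w^2 + 12.4*w - 0.97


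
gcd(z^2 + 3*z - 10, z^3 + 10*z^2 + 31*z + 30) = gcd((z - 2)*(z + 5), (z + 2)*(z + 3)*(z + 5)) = z + 5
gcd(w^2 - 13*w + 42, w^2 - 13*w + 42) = w^2 - 13*w + 42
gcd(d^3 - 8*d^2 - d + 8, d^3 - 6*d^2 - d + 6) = d^2 - 1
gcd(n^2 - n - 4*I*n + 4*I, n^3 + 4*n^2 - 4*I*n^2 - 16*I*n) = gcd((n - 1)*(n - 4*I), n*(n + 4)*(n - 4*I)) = n - 4*I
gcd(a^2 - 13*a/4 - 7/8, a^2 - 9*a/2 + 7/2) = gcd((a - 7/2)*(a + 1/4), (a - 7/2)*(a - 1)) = a - 7/2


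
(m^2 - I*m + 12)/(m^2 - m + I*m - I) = (m^2 - I*m + 12)/(m^2 - m + I*m - I)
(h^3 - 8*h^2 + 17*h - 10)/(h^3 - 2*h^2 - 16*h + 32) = (h^2 - 6*h + 5)/(h^2 - 16)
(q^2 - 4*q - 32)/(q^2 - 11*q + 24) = (q + 4)/(q - 3)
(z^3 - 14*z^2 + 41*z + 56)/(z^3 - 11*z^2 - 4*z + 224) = (z + 1)/(z + 4)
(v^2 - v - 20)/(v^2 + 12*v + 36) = (v^2 - v - 20)/(v^2 + 12*v + 36)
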